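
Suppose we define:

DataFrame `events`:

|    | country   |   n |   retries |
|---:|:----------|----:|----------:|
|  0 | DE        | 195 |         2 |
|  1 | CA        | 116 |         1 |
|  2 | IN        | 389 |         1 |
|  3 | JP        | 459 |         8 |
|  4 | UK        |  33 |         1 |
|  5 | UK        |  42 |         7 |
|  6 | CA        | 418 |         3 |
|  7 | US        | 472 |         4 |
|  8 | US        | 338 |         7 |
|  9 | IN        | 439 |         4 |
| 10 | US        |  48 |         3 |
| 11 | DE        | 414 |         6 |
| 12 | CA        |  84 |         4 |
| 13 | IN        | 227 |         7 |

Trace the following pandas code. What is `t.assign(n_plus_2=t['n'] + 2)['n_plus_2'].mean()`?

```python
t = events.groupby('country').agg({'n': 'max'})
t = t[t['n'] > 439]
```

group by country, max of n:
           n
country     
CA       418
DE       414
IN       439
JP       459
UK        42
US       472
filter rows where n > 439:
           n
country     
JP       459
US       472
add column n_plus_2 = t['n'] + 2:
           n  n_plus_2
country               
JP       459       461
US       472       474

467.5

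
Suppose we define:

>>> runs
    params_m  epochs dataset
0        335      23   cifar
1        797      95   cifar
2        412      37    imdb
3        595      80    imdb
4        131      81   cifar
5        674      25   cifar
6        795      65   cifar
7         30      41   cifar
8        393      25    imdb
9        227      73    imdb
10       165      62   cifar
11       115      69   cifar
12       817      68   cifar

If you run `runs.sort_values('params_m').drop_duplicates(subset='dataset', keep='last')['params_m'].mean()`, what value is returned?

706.0

sort by params_m:
    params_m  epochs dataset
7         30      41   cifar
11       115      69   cifar
4        131      81   cifar
10       165      62   cifar
9        227      73    imdb
0        335      23   cifar
8        393      25    imdb
2        412      37    imdb
3        595      80    imdb
5        674      25   cifar
6        795      65   cifar
1        797      95   cifar
12       817      68   cifar
drop duplicate dataset (keep=last):
    params_m  epochs dataset
3        595      80    imdb
12       817      68   cifar
The mean of column 'params_m' is 706.0.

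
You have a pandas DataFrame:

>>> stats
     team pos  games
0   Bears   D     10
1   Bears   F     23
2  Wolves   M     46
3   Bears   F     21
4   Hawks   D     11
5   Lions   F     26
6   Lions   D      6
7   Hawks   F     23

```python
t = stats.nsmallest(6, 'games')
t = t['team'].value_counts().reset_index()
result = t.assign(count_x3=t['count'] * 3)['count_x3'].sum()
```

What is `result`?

18

take 6 rows with smallest games:
    team pos  games
6  Lions   D      6
0  Bears   D     10
4  Hawks   D     11
3  Bears   F     21
1  Bears   F     23
7  Hawks   F     23
value_counts of team:
team
Bears    3
Hawks    2
Lions    1
Name: count, dtype: int64
reset_index():
    team  count
0  Bears      3
1  Hawks      2
2  Lions      1
add column count_x3 = t['count'] * 3:
    team  count  count_x3
0  Bears      3         9
1  Hawks      2         6
2  Lions      1         3
Then the sum of column 'count_x3': 18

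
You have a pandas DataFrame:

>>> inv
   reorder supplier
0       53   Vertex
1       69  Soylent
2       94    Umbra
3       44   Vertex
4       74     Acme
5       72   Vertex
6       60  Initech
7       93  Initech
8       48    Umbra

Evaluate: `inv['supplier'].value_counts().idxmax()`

Vertex

value_counts of supplier:
supplier
Vertex     3
Umbra      2
Initech    2
Soylent    1
Acme       1
Name: count, dtype: int64
Then the label with the largest value: Vertex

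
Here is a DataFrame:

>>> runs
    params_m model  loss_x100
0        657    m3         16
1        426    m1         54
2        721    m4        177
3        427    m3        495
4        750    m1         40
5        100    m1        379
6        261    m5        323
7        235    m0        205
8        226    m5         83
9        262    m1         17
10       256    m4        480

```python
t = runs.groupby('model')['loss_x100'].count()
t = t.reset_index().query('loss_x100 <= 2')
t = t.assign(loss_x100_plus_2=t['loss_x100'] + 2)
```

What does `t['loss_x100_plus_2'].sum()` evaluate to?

15

group by model, count of loss_x100:
model
m0    1
m1    4
m3    2
m4    2
m5    2
Name: loss_x100, dtype: int64
reset_index():
  model  loss_x100
0    m0          1
1    m1          4
2    m3          2
3    m4          2
4    m5          2
filter rows where loss_x100 <= 2:
  model  loss_x100
0    m0          1
2    m3          2
3    m4          2
4    m5          2
add column loss_x100_plus_2 = t['loss_x100'] + 2:
  model  loss_x100  loss_x100_plus_2
0    m0          1                 3
2    m3          2                 4
3    m4          2                 4
4    m5          2                 4
Finally, sum of column 'loss_x100_plus_2' = 15.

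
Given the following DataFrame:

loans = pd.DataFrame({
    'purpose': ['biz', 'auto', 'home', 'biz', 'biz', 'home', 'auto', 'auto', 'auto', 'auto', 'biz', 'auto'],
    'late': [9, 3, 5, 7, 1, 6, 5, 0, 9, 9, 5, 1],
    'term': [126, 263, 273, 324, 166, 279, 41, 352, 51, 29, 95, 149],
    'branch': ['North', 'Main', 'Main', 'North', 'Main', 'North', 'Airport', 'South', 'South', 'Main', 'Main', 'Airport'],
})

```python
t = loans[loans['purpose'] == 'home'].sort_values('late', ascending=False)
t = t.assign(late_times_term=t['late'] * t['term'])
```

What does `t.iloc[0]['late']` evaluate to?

6

filter rows where purpose == 'home':
  purpose  late  term branch
2    home     5   273   Main
5    home     6   279  North
sort by late descending:
  purpose  late  term branch
5    home     6   279  North
2    home     5   273   Main
add column late_times_term = t['late'] * t['term']:
  purpose  late  term branch  late_times_term
5    home     6   279  North             1674
2    home     5   273   Main             1365
Then the value at position 0, column 'late': 6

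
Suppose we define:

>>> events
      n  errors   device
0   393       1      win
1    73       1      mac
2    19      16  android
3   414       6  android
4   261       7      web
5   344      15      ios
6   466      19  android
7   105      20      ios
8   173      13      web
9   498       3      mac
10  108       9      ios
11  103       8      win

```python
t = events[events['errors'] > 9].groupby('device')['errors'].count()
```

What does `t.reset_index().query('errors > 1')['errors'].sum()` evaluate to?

filter rows where errors > 9:
     n  errors   device
2   19      16  android
5  344      15      ios
6  466      19  android
7  105      20      ios
8  173      13      web
group by device, count of errors:
device
android    2
ios        2
web        1
Name: errors, dtype: int64
reset_index():
    device  errors
0  android       2
1      ios       2
2      web       1
filter rows where errors > 1:
    device  errors
0  android       2
1      ios       2
So sum() = 4.

4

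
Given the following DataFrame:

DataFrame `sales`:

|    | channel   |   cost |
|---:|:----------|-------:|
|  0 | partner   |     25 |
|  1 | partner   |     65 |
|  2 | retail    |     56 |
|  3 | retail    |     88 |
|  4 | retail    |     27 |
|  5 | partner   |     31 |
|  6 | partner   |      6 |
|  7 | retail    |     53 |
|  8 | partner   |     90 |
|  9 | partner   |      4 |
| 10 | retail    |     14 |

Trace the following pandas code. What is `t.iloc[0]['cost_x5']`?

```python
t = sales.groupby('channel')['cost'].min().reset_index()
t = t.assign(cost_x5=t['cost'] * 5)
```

group by channel, min of cost:
channel
partner     4
retail     14
Name: cost, dtype: int64
reset_index():
   channel  cost
0  partner     4
1   retail    14
add column cost_x5 = t['cost'] * 5:
   channel  cost  cost_x5
0  partner     4       20
1   retail    14       70
Finally, value at position 0, column 'cost_x5' = 20.

20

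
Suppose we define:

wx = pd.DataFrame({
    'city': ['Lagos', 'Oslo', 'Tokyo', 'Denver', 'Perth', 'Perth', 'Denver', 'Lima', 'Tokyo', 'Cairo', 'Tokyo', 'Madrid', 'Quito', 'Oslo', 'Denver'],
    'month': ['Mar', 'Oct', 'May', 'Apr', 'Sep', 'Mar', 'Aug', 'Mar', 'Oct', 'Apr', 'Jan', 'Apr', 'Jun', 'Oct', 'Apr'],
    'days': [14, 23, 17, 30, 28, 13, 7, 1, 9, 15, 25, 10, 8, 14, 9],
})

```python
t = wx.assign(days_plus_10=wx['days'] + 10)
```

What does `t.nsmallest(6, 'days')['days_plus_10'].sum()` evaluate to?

104

add column days_plus_10 = wx['days'] + 10:
      city month  days  days_plus_10
0    Lagos   Mar    14            24
1     Oslo   Oct    23            33
2    Tokyo   May    17            27
3   Denver   Apr    30            40
4    Perth   Sep    28            38
5    Perth   Mar    13            23
6   Denver   Aug     7            17
7     Lima   Mar     1            11
8    Tokyo   Oct     9            19
9    Cairo   Apr    15            25
10   Tokyo   Jan    25            35
11  Madrid   Apr    10            20
12   Quito   Jun     8            18
13    Oslo   Oct    14            24
14  Denver   Apr     9            19
take 6 rows with smallest days:
      city month  days  days_plus_10
7     Lima   Mar     1            11
6   Denver   Aug     7            17
12   Quito   Jun     8            18
8    Tokyo   Oct     9            19
14  Denver   Apr     9            19
11  Madrid   Apr    10            20
Finally, sum of column 'days_plus_10' = 104.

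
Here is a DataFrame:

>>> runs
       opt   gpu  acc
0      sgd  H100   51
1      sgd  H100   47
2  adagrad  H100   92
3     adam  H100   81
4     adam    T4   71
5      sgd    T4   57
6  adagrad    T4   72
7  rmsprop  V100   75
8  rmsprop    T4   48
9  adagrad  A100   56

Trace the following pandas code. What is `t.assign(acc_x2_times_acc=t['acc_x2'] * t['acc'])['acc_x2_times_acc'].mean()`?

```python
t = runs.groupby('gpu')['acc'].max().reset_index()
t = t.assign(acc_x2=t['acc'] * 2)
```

11204.5

group by gpu, max of acc:
gpu
A100    56
H100    92
T4      72
V100    75
Name: acc, dtype: int64
reset_index():
    gpu  acc
0  A100   56
1  H100   92
2    T4   72
3  V100   75
add column acc_x2 = t['acc'] * 2:
    gpu  acc  acc_x2
0  A100   56     112
1  H100   92     184
2    T4   72     144
3  V100   75     150
add column acc_x2_times_acc = t['acc_x2'] * t['acc']:
    gpu  acc  acc_x2  acc_x2_times_acc
0  A100   56     112              6272
1  H100   92     184             16928
2    T4   72     144             10368
3  V100   75     150             11250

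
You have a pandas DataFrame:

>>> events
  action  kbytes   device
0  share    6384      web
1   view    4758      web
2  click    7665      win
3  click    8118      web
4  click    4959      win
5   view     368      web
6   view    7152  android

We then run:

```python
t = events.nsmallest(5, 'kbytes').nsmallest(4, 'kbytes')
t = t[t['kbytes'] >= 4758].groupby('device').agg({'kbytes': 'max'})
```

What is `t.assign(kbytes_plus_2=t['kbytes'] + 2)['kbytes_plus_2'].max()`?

take 5 rows with smallest kbytes:
  action  kbytes   device
5   view     368      web
1   view    4758      web
4  click    4959      win
0  share    6384      web
6   view    7152  android
take 4 rows with smallest kbytes:
  action  kbytes device
5   view     368    web
1   view    4758    web
4  click    4959    win
0  share    6384    web
filter rows where kbytes >= 4758:
  action  kbytes device
1   view    4758    web
4  click    4959    win
0  share    6384    web
group by device, max of kbytes:
        kbytes
device        
web       6384
win       4959
add column kbytes_plus_2 = t['kbytes'] + 2:
        kbytes  kbytes_plus_2
device                       
web       6384           6386
win       4959           4961

6386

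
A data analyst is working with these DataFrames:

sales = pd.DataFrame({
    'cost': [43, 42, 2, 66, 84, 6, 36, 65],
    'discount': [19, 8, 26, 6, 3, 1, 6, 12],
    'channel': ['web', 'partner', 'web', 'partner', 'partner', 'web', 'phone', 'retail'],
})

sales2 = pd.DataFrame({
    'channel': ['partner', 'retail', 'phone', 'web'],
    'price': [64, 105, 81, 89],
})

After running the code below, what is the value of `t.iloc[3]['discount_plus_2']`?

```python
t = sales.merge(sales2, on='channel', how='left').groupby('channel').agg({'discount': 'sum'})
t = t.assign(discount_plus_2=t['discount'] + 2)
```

merge on 'channel' (how='left') → 8 rows:
   cost  discount  channel  price
0    43        19      web     89
1    42         8  partner     64
2     2        26      web     89
3    66         6  partner     64
4    84         3  partner     64
5     6         1      web     89
6    36         6    phone     81
7    65        12   retail    105
group by channel, sum of discount:
         discount
channel          
partner        17
phone           6
retail         12
web            46
add column discount_plus_2 = t['discount'] + 2:
         discount  discount_plus_2
channel                           
partner        17               19
phone           6                8
retail         12               14
web            46               48
value at position 3, column 'discount_plus_2' → 48

48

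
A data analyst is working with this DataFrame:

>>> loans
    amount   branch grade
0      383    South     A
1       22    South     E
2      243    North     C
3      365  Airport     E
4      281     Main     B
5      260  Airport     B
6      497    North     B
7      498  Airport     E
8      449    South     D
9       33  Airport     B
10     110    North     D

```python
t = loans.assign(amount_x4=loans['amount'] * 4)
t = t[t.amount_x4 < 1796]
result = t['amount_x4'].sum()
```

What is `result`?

6788

add column amount_x4 = loans['amount'] * 4:
    amount   branch grade  amount_x4
0      383    South     A       1532
1       22    South     E         88
2      243    North     C        972
3      365  Airport     E       1460
4      281     Main     B       1124
5      260  Airport     B       1040
6      497    North     B       1988
7      498  Airport     E       1992
8      449    South     D       1796
9       33  Airport     B        132
10     110    North     D        440
filter rows where amount_x4 < 1796:
    amount   branch grade  amount_x4
0      383    South     A       1532
1       22    South     E         88
2      243    North     C        972
3      365  Airport     E       1460
4      281     Main     B       1124
5      260  Airport     B       1040
9       33  Airport     B        132
10     110    North     D        440
Hence 6788.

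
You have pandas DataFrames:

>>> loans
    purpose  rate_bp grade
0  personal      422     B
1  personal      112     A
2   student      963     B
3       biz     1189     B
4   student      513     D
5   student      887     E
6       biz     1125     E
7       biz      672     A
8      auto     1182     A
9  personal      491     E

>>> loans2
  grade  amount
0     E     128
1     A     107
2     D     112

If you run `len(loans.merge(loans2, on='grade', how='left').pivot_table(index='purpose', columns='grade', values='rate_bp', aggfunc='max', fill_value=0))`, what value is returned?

4

merge on 'grade' (how='left') → 10 rows:
    purpose  rate_bp grade  amount
0  personal      422     B     NaN
1  personal      112     A   107.0
2   student      963     B     NaN
3       biz     1189     B     NaN
4   student      513     D   112.0
5   student      887     E   128.0
6       biz     1125     E   128.0
7       biz      672     A   107.0
8      auto     1182     A   107.0
9  personal      491     E   128.0
pivot: rows=purpose, cols=grade, max(rate_bp):
grade        A     B    D     E
purpose                        
auto      1182     0    0     0
biz        672  1189    0  1125
personal   112   422    0   491
student      0   963  513   887
The number of rows is 4.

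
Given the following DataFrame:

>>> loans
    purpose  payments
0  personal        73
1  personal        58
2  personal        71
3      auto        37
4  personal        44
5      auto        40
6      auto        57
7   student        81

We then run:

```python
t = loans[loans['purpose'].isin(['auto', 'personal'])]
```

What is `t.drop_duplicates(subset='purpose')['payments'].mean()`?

55.0

filter rows where purpose in ['auto', 'personal']:
    purpose  payments
0  personal        73
1  personal        58
2  personal        71
3      auto        37
4  personal        44
5      auto        40
6      auto        57
drop duplicate purpose (keep=first):
    purpose  payments
0  personal        73
3      auto        37
The mean of column 'payments' is 55.0.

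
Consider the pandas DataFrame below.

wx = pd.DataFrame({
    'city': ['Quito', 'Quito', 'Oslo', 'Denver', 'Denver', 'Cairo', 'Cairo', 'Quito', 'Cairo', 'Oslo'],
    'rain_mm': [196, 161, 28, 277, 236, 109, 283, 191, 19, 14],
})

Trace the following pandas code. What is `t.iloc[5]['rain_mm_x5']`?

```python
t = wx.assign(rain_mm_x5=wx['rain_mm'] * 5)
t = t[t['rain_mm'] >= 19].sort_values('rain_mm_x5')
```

add column rain_mm_x5 = wx['rain_mm'] * 5:
     city  rain_mm  rain_mm_x5
0   Quito      196         980
1   Quito      161         805
2    Oslo       28         140
3  Denver      277        1385
4  Denver      236        1180
5   Cairo      109         545
6   Cairo      283        1415
7   Quito      191         955
8   Cairo       19          95
9    Oslo       14          70
filter rows where rain_mm >= 19:
     city  rain_mm  rain_mm_x5
0   Quito      196         980
1   Quito      161         805
2    Oslo       28         140
3  Denver      277        1385
4  Denver      236        1180
5   Cairo      109         545
6   Cairo      283        1415
7   Quito      191         955
8   Cairo       19          95
sort by rain_mm_x5:
     city  rain_mm  rain_mm_x5
8   Cairo       19          95
2    Oslo       28         140
5   Cairo      109         545
1   Quito      161         805
7   Quito      191         955
0   Quito      196         980
4  Denver      236        1180
3  Denver      277        1385
6   Cairo      283        1415

980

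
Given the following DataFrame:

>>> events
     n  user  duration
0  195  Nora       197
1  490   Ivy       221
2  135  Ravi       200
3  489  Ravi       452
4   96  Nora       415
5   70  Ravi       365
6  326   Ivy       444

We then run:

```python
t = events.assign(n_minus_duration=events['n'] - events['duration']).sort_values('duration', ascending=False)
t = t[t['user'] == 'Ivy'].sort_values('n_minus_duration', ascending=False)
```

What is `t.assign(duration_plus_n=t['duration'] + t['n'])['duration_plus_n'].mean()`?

740.5

add column n_minus_duration = events['n'] - events['duration']:
     n  user  duration  n_minus_duration
0  195  Nora       197                -2
1  490   Ivy       221               269
2  135  Ravi       200               -65
3  489  Ravi       452                37
4   96  Nora       415              -319
5   70  Ravi       365              -295
6  326   Ivy       444              -118
sort by duration descending:
     n  user  duration  n_minus_duration
3  489  Ravi       452                37
6  326   Ivy       444              -118
4   96  Nora       415              -319
5   70  Ravi       365              -295
1  490   Ivy       221               269
2  135  Ravi       200               -65
0  195  Nora       197                -2
filter rows where user == 'Ivy':
     n user  duration  n_minus_duration
6  326  Ivy       444              -118
1  490  Ivy       221               269
sort by n_minus_duration descending:
     n user  duration  n_minus_duration
1  490  Ivy       221               269
6  326  Ivy       444              -118
add column duration_plus_n = t['duration'] + t['n']:
     n user  duration  n_minus_duration  duration_plus_n
1  490  Ivy       221               269              711
6  326  Ivy       444              -118              770
Hence 740.5.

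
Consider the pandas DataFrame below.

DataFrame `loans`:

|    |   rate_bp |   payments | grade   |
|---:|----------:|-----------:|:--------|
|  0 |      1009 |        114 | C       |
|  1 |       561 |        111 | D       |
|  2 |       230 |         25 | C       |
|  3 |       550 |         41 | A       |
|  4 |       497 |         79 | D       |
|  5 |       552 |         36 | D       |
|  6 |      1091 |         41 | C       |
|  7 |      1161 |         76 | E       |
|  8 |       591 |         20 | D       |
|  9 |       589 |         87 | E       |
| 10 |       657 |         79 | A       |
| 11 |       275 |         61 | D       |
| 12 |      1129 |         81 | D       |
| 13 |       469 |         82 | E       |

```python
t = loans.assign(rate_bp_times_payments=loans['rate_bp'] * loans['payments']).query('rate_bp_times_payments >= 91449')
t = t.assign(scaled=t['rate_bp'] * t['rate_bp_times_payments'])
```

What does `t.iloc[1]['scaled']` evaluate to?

103245921

add column rate_bp_times_payments = loans['rate_bp'] * loans['payments']:
    rate_bp  payments grade  rate_bp_times_payments
0      1009       114     C                  115026
1       561       111     D                   62271
2       230        25     C                    5750
3       550        41     A                   22550
4       497        79     D                   39263
5       552        36     D                   19872
6      1091        41     C                   44731
7      1161        76     E                   88236
8       591        20     D                   11820
9       589        87     E                   51243
10      657        79     A                   51903
11      275        61     D                   16775
12     1129        81     D                   91449
13      469        82     E                   38458
filter rows where rate_bp_times_payments >= 91449:
    rate_bp  payments grade  rate_bp_times_payments
0      1009       114     C                  115026
12     1129        81     D                   91449
add column scaled = t['rate_bp'] * t['rate_bp_times_payments']:
    rate_bp  payments grade  rate_bp_times_payments     scaled
0      1009       114     C                  115026  116061234
12     1129        81     D                   91449  103245921
value at position 1, column 'scaled' → 103245921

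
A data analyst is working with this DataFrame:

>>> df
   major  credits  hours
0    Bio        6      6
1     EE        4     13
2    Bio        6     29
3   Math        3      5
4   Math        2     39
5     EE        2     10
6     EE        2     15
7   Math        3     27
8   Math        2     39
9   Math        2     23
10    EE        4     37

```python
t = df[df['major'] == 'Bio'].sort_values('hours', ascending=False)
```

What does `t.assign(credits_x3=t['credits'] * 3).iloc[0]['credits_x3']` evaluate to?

18

filter rows where major == 'Bio':
  major  credits  hours
0   Bio        6      6
2   Bio        6     29
sort by hours descending:
  major  credits  hours
2   Bio        6     29
0   Bio        6      6
add column credits_x3 = t['credits'] * 3:
  major  credits  hours  credits_x3
2   Bio        6     29          18
0   Bio        6      6          18
Then the value at position 0, column 'credits_x3': 18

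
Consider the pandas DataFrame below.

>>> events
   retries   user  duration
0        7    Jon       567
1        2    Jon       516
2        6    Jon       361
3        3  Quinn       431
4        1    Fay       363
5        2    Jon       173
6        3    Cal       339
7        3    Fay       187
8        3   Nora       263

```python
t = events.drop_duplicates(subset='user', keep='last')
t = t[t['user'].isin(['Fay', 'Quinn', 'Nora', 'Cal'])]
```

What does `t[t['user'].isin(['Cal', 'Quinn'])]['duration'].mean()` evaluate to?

drop duplicate user (keep=last):
   retries   user  duration
3        3  Quinn       431
5        2    Jon       173
6        3    Cal       339
7        3    Fay       187
8        3   Nora       263
filter rows where user in ['Fay', 'Quinn', 'Nora', 'Cal']:
   retries   user  duration
3        3  Quinn       431
6        3    Cal       339
7        3    Fay       187
8        3   Nora       263
filter rows where user in ['Cal', 'Quinn']:
   retries   user  duration
3        3  Quinn       431
6        3    Cal       339
Then the mean of column 'duration': 385.0

385.0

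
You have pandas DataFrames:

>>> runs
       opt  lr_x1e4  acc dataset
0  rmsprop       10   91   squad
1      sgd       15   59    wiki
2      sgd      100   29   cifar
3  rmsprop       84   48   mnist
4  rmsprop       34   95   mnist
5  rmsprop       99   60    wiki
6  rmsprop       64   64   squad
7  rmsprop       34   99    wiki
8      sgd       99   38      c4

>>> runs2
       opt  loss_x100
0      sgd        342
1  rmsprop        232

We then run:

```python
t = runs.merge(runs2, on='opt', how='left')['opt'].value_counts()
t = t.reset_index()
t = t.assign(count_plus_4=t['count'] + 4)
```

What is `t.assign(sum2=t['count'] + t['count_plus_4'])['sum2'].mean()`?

merge on 'opt' (how='left') → 9 rows:
       opt  lr_x1e4  acc dataset  loss_x100
0  rmsprop       10   91   squad        232
1      sgd       15   59    wiki        342
2      sgd      100   29   cifar        342
3  rmsprop       84   48   mnist        232
4  rmsprop       34   95   mnist        232
5  rmsprop       99   60    wiki        232
6  rmsprop       64   64   squad        232
7  rmsprop       34   99    wiki        232
8      sgd       99   38      c4        342
value_counts of opt:
opt
rmsprop    6
sgd        3
Name: count, dtype: int64
reset_index():
       opt  count
0  rmsprop      6
1      sgd      3
add column count_plus_4 = t['count'] + 4:
       opt  count  count_plus_4
0  rmsprop      6            10
1      sgd      3             7
add column sum2 = t['count'] + t['count_plus_4']:
       opt  count  count_plus_4  sum2
0  rmsprop      6            10    16
1      sgd      3             7    10
Then the mean of column 'sum2': 13.0

13.0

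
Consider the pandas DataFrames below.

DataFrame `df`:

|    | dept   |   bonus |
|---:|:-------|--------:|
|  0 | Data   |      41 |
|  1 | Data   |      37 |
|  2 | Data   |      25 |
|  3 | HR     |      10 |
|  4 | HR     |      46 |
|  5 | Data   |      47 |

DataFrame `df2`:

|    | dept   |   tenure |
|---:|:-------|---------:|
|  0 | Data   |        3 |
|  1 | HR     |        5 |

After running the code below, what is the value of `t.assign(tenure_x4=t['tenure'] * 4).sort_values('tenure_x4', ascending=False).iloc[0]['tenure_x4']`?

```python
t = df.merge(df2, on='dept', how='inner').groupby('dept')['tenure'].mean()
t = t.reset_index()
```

merge on 'dept' (how='inner') → 6 rows:
   dept  bonus  tenure
0  Data     41       3
1  Data     37       3
2  Data     25       3
3    HR     10       5
4    HR     46       5
5  Data     47       3
group by dept, mean of tenure:
dept
Data    3.0
HR      5.0
Name: tenure, dtype: float64
reset_index():
   dept  tenure
0  Data     3.0
1    HR     5.0
add column tenure_x4 = t['tenure'] * 4:
   dept  tenure  tenure_x4
0  Data     3.0       12.0
1    HR     5.0       20.0
sort by tenure_x4 descending:
   dept  tenure  tenure_x4
1    HR     5.0       20.0
0  Data     3.0       12.0
So iloc[0]['tenure_x4'] = 20.0.

20.0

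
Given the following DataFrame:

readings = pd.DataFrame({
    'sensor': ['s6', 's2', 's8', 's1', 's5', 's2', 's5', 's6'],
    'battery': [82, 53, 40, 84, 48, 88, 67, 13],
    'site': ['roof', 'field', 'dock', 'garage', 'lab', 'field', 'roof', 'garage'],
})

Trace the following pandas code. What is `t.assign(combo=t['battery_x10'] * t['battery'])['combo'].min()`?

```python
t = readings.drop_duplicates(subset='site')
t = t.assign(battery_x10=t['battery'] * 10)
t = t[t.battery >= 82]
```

drop duplicate site (keep=first):
  sensor  battery    site
0     s6       82    roof
1     s2       53   field
2     s8       40    dock
3     s1       84  garage
4     s5       48     lab
add column battery_x10 = t['battery'] * 10:
  sensor  battery    site  battery_x10
0     s6       82    roof          820
1     s2       53   field          530
2     s8       40    dock          400
3     s1       84  garage          840
4     s5       48     lab          480
filter rows where battery >= 82:
  sensor  battery    site  battery_x10
0     s6       82    roof          820
3     s1       84  garage          840
add column combo = t['battery_x10'] * t['battery']:
  sensor  battery    site  battery_x10  combo
0     s6       82    roof          820  67240
3     s1       84  garage          840  70560

67240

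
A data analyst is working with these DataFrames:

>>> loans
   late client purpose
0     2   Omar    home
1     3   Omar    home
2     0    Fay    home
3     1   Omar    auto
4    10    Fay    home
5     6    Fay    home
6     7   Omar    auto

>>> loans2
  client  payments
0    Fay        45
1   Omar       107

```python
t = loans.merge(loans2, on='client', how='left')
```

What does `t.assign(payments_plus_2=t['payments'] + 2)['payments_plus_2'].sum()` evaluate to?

merge on 'client' (how='left') → 7 rows:
   late client purpose  payments
0     2   Omar    home       107
1     3   Omar    home       107
2     0    Fay    home        45
3     1   Omar    auto       107
4    10    Fay    home        45
5     6    Fay    home        45
6     7   Omar    auto       107
add column payments_plus_2 = t['payments'] + 2:
   late client purpose  payments  payments_plus_2
0     2   Omar    home       107              109
1     3   Omar    home       107              109
2     0    Fay    home        45               47
3     1   Omar    auto       107              109
4    10    Fay    home        45               47
5     6    Fay    home        45               47
6     7   Omar    auto       107              109
Reading off the sum of column 'payments_plus_2', we get 577.

577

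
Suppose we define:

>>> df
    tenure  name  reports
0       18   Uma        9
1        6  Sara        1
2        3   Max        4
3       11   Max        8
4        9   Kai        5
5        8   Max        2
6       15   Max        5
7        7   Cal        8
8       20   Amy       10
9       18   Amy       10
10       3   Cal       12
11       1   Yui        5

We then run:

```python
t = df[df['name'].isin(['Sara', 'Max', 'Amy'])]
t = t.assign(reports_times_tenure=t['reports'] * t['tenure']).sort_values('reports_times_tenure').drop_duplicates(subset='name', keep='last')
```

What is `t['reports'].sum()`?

filter rows where name in ['Sara', 'Max', 'Amy']:
   tenure  name  reports
1       6  Sara        1
2       3   Max        4
3      11   Max        8
5       8   Max        2
6      15   Max        5
8      20   Amy       10
9      18   Amy       10
add column reports_times_tenure = t['reports'] * t['tenure']:
   tenure  name  reports  reports_times_tenure
1       6  Sara        1                     6
2       3   Max        4                    12
3      11   Max        8                    88
5       8   Max        2                    16
6      15   Max        5                    75
8      20   Amy       10                   200
9      18   Amy       10                   180
sort by reports_times_tenure:
   tenure  name  reports  reports_times_tenure
1       6  Sara        1                     6
2       3   Max        4                    12
5       8   Max        2                    16
6      15   Max        5                    75
3      11   Max        8                    88
9      18   Amy       10                   180
8      20   Amy       10                   200
drop duplicate name (keep=last):
   tenure  name  reports  reports_times_tenure
1       6  Sara        1                     6
3      11   Max        8                    88
8      20   Amy       10                   200

19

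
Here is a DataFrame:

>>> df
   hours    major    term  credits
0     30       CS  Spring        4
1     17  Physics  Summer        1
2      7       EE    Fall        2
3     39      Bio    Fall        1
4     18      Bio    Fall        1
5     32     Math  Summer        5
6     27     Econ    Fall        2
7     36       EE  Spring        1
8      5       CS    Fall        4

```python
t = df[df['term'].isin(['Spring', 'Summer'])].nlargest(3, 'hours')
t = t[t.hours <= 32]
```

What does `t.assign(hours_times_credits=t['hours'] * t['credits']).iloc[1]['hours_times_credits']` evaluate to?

120

filter rows where term in ['Spring', 'Summer']:
   hours    major    term  credits
0     30       CS  Spring        4
1     17  Physics  Summer        1
5     32     Math  Summer        5
7     36       EE  Spring        1
take 3 rows with largest hours:
   hours major    term  credits
7     36    EE  Spring        1
5     32  Math  Summer        5
0     30    CS  Spring        4
filter rows where hours <= 32:
   hours major    term  credits
5     32  Math  Summer        5
0     30    CS  Spring        4
add column hours_times_credits = t['hours'] * t['credits']:
   hours major    term  credits  hours_times_credits
5     32  Math  Summer        5                  160
0     30    CS  Spring        4                  120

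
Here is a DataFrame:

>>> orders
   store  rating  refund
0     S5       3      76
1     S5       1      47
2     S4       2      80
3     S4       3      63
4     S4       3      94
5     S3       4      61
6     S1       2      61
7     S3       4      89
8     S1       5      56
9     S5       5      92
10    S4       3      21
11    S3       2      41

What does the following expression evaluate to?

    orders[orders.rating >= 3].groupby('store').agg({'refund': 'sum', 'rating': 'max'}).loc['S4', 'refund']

filter rows where rating >= 3:
   store  rating  refund
0     S5       3      76
3     S4       3      63
4     S4       3      94
5     S3       4      61
7     S3       4      89
8     S1       5      56
9     S5       5      92
10    S4       3      21
group by store: sum(refund), max(rating):
       refund  rating
store                
S1         56       5
S3        150       4
S4        178       3
S5        168       5
Then the value at row 'S4', column 'refund': 178

178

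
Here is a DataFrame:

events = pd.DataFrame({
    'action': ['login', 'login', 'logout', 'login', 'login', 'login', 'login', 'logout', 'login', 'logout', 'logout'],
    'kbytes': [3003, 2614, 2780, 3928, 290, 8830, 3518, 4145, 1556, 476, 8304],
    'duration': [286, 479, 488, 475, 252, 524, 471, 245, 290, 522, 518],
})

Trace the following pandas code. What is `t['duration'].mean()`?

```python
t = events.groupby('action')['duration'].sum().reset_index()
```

group by action, sum of duration:
action
login     2777
logout    1773
Name: duration, dtype: int64
reset_index():
   action  duration
0   login      2777
1  logout      1773
The mean of column 'duration' is 2275.0.

2275.0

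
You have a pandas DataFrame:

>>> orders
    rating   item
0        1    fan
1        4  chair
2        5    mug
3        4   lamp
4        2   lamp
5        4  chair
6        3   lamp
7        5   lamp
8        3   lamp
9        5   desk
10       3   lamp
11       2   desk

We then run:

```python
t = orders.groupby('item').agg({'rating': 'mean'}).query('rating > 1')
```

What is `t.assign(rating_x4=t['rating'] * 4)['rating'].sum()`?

15.8333333333

group by item, mean of rating:
         rating
item           
chair  4.000000
desk   3.500000
fan    1.000000
lamp   3.333333
mug    5.000000
filter rows where rating > 1:
         rating
item           
chair  4.000000
desk   3.500000
lamp   3.333333
mug    5.000000
add column rating_x4 = t['rating'] * 4:
         rating  rating_x4
item                      
chair  4.000000  16.000000
desk   3.500000  14.000000
lamp   3.333333  13.333333
mug    5.000000  20.000000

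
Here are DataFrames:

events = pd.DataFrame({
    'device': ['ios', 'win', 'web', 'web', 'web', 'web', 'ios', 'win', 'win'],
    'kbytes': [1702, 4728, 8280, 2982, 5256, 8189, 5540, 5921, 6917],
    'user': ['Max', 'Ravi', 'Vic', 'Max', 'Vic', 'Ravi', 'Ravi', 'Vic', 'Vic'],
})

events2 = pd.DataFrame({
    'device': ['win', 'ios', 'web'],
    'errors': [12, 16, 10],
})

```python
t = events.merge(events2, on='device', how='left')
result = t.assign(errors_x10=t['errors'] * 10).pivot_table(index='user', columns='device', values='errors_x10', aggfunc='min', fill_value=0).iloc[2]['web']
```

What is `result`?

merge on 'device' (how='left') → 9 rows:
  device  kbytes  user  errors
0    ios    1702   Max      16
1    win    4728  Ravi      12
2    web    8280   Vic      10
3    web    2982   Max      10
4    web    5256   Vic      10
5    web    8189  Ravi      10
6    ios    5540  Ravi      16
7    win    5921   Vic      12
8    win    6917   Vic      12
add column errors_x10 = t['errors'] * 10:
  device  kbytes  user  errors  errors_x10
0    ios    1702   Max      16         160
1    win    4728  Ravi      12         120
2    web    8280   Vic      10         100
3    web    2982   Max      10         100
4    web    5256   Vic      10         100
5    web    8189  Ravi      10         100
6    ios    5540  Ravi      16         160
7    win    5921   Vic      12         120
8    win    6917   Vic      12         120
pivot: rows=user, cols=device, min(errors_x10):
device  ios  web  win
user                 
Max     160  100    0
Ravi    160  100  120
Vic       0  100  120
The value at position 2, column 'web' is 100.

100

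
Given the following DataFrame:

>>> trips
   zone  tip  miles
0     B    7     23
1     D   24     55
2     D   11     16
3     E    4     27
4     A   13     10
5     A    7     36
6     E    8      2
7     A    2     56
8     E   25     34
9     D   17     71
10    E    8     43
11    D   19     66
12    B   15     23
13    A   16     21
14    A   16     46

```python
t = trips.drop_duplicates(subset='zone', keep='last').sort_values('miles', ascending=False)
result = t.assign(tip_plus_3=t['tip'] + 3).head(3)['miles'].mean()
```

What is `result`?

drop duplicate zone (keep=last):
   zone  tip  miles
10    E    8     43
11    D   19     66
12    B   15     23
14    A   16     46
sort by miles descending:
   zone  tip  miles
11    D   19     66
14    A   16     46
10    E    8     43
12    B   15     23
add column tip_plus_3 = t['tip'] + 3:
   zone  tip  miles  tip_plus_3
11    D   19     66          22
14    A   16     46          19
10    E    8     43          11
12    B   15     23          18
take first 3 rows:
   zone  tip  miles  tip_plus_3
11    D   19     66          22
14    A   16     46          19
10    E    8     43          11
The mean of column 'miles' is 51.6666666667.

51.6666666667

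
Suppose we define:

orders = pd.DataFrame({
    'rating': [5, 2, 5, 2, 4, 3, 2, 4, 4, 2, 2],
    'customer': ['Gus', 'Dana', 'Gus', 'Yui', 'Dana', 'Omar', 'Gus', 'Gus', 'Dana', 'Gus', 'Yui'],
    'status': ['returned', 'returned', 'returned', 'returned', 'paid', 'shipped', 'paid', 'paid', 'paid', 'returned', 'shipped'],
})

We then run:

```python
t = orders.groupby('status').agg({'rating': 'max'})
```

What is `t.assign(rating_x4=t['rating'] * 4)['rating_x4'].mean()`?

16.0

group by status, max of rating:
          rating
status          
paid           4
returned       5
shipped        3
add column rating_x4 = t['rating'] * 4:
          rating  rating_x4
status                     
paid           4         16
returned       5         20
shipped        3         12
Taking the mean of column 'rating_x4' gives 16.0.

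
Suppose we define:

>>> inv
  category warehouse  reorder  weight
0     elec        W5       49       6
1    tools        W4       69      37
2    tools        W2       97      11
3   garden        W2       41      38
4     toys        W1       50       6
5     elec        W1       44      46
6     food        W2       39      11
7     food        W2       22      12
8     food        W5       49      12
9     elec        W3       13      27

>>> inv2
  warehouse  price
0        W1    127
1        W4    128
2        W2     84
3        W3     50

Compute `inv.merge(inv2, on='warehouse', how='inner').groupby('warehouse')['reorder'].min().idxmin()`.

merge on 'warehouse' (how='inner') → 8 rows:
  category warehouse  reorder  weight  price
0    tools        W4       69      37    128
1    tools        W2       97      11     84
2   garden        W2       41      38     84
3     toys        W1       50       6    127
4     elec        W1       44      46    127
5     food        W2       39      11     84
6     food        W2       22      12     84
7     elec        W3       13      27     50
group by warehouse, min of reorder:
warehouse
W1    44
W2    22
W3    13
W4    69
Name: reorder, dtype: int64
The label with the smallest value is W3.

W3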